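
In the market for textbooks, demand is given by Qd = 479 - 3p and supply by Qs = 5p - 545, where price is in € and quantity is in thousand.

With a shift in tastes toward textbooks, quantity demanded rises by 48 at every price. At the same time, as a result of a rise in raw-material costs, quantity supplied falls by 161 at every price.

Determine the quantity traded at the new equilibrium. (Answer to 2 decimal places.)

64.63

Solve the original market: 479 - 3p = 5p - 545, hence p = 128 and Q = 95.
After the shift, demand is Qd = 527 - 3p and supply is Qs = 5p - 706.
Equate the new curves: 527 - 3p = 5p - 706, giving 1233 = 8p, p = 154.125, Q = 64.625.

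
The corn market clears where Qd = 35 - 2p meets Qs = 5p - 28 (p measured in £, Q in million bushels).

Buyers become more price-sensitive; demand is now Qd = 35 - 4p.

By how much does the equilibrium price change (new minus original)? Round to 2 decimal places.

-2.00

Initially, 35 - 2p = 5p - 28, so 63 = 7p and p = 9, Q = 17.
The new curves are Qd = 35 - 4p (demand) and Qs = 5p - 28 (supply).
Clearing the new market: 35 - 4p = 5p - 28, so p = 7 and Q = 7.
Δp = 7 − 9 = -2.00.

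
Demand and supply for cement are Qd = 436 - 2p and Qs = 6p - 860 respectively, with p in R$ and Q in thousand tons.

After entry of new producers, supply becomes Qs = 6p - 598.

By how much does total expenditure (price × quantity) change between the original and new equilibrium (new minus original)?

+4797.875

Initially, 436 - 2p = 6p - 860, so 1296 = 8p and p = 162, Q = 112.
The shock moves the curves to Qd = 436 - 2p and Qs = 6p - 598.
Clearing the new market: 436 - 2p = 6p - 598, so p = 129.25 and Q = 177.5.
Expenditure moves from 162×112 = 18144 to 129.25×177.5 = 22941.875; change = +4797.875.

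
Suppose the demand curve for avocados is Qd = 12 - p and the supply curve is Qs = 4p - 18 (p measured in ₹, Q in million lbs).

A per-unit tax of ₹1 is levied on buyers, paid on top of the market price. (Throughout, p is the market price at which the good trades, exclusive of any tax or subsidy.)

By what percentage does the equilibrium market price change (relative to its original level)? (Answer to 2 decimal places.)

Solve the original market: 12 - p = 4p - 18, hence p = 6 and Q = 6.
Since buyers pay the price plus the tax, the effective demand curve becomes Qd = 11 - p.
Clearing the new market: 11 - p = 4p - 18, so p = 5.8 and Q = 5.2.
%Δp = (5.8 − 6) / 6 × 100 = -3.33%.

-3.33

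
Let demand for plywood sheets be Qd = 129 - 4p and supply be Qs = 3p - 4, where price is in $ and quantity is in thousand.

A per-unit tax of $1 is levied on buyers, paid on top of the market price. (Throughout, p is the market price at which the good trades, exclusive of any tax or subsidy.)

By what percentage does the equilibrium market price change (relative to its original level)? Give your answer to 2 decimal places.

-3.01

Initially, 129 - 4p = 3p - 4, so 133 = 7p and p = 19, Q = 53.
Since buyers pay the price plus the tax, the effective demand curve becomes Qd = 125 - 4p.
Setting them equal: 125 - 4p = 3p - 4 → 129 = 7p, so p = 129/7 ≈ 18.4286 and Q = 359/7 ≈ 51.2857.
%Δp = (18.4286 − 19) / 19 × 100 = -3.01%.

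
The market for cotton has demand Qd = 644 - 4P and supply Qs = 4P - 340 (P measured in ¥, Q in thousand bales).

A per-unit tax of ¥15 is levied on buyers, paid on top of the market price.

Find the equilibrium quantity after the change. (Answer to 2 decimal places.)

122.00

Original equilibrium: 644 - 4P = 4P - 340 gives 984 = 8P, so P = 123 and Q = 152.
Since buyers pay the price plus the tax, the effective demand curve becomes Qd = 584 - 4P.
New equilibrium: 584 - 4P = 4P - 340 ⇒ 924 = 8P ⇒ P = 115.5, Q = 122.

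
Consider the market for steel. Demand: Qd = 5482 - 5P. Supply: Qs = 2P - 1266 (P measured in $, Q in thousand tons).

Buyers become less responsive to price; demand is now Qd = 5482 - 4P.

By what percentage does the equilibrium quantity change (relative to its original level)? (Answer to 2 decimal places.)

+48.54

Solve the original market: 5482 - 5P = 2P - 1266, hence P = 964 and Q = 662.
The new curves are Qd = 5482 - 4P (demand) and Qs = 2P - 1266 (supply).
Equate the new curves: 5482 - 4P = 2P - 1266, giving 6748 = 6P, P = 3374/3 ≈ 1124.6667, Q = 2950/3 ≈ 983.3333.
%ΔQ = (983.3333 − 662) / 662 × 100 = +48.54%.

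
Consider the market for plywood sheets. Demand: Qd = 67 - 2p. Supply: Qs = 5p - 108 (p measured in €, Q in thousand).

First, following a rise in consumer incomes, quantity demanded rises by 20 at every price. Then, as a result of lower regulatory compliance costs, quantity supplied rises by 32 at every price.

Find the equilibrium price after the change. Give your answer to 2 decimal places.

23.29

Original equilibrium: 67 - 2p = 5p - 108 gives 175 = 7p, so p = 25 and Q = 17.
The new curves are Qd = 87 - 2p (demand) and Qs = 5p - 76 (supply).
New equilibrium: 87 - 2p = 5p - 76 ⇒ 163 = 7p ⇒ p = 163/7 ≈ 23.2857, Q = 283/7 ≈ 40.4286.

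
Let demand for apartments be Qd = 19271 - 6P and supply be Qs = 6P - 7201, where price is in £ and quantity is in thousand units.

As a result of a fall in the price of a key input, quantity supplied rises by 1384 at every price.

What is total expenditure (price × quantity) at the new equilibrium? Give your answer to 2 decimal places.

14063914.67

Solve the original market: 19271 - 6P = 6P - 7201, hence P = 2206 and Q = 6035.
After the shift, demand is Qd = 19271 - 6P and supply is Qs = 6P - 5817.
Setting them equal: 19271 - 6P = 6P - 5817 → 25088 = 12P, so P = 6272/3 ≈ 2090.6667 and Q = 6727.
New expenditure = 2090.6667 × 6727 = 14063914.67.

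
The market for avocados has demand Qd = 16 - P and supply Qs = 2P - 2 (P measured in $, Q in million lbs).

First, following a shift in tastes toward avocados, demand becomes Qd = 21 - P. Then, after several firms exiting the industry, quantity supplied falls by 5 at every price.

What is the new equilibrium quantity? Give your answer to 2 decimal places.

11.67

Before the shock: 16 - P = 2P - 2 ⇒ 18 = 3P ⇒ P = 6, Q = 10.
After the shift, demand is Qd = 21 - P and supply is Qs = 2P - 7.
New equilibrium: 21 - P = 2P - 7 ⇒ 28 = 3P ⇒ P = 28/3 ≈ 9.3333, Q = 35/3 ≈ 11.6667.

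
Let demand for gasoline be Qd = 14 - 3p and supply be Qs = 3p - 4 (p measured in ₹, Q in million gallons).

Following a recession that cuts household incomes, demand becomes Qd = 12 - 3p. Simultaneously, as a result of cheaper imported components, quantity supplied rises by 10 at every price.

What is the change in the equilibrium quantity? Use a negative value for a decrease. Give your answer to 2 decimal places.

+4.00

Solve the original market: 14 - 3p = 3p - 4, hence p = 3 and Q = 5.
The shock moves the curves to Qd = 12 - 3p and Qs = 3p + 6.
Setting them equal: 12 - 3p = 3p + 6 → 6 = 6p, so p = 1 and Q = 9.
ΔQ = 9 − 5 = +4.00.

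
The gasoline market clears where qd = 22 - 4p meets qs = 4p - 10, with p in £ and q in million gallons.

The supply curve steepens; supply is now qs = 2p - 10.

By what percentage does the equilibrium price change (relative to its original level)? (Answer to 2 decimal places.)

Initially, 22 - 4p = 4p - 10, so 32 = 8p and p = 4, q = 6.
After the shift, demand is qd = 22 - 4p and supply is qs = 2p - 10.
New equilibrium: 22 - 4p = 2p - 10 ⇒ 32 = 6p ⇒ p = 16/3 ≈ 5.3333, q = 2/3 ≈ 0.6667.
%Δp = (5.3333 − 4) / 4 × 100 = +33.33%.

+33.33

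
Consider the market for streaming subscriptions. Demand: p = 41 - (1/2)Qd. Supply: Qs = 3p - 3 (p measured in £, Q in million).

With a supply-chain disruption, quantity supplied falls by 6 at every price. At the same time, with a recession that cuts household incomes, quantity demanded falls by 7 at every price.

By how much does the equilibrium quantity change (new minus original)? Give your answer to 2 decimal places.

-6.60

Initially, 82 - 2p = 3p - 3, so 85 = 5p and p = 17, Q = 48.
The shock moves the curves to Qd = 75 - 2p and Qs = 3p - 9.
Equate the new curves: 75 - 2p = 3p - 9, giving 84 = 5p, p = 16.8, Q = 41.4.
ΔQ = 41.4 − 48 = -6.60.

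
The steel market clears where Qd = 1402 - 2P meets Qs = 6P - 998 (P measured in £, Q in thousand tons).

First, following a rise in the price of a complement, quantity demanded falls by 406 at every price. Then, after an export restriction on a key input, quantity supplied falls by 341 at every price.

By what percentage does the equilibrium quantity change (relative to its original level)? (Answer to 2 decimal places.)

Original equilibrium: 1402 - 2P = 6P - 998 gives 2400 = 8P, so P = 300 and Q = 802.
After the shift, demand is Qd = 996 - 2P and supply is Qs = 6P - 1339.
Equate the new curves: 996 - 2P = 6P - 1339, giving 2335 = 8P, P = 291.875, Q = 412.25.
%ΔQ = (412.25 − 802) / 802 × 100 = -48.60%.

-48.60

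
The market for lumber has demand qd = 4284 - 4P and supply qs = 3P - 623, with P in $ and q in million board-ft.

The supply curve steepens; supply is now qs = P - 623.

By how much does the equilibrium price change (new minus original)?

Initially, 4284 - 4P = 3P - 623, so 4907 = 7P and P = 701, q = 1480.
With the change applied: demand qd = 4284 - 4P, supply qs = P - 623.
Clearing the new market: 4284 - 4P = P - 623, so P = 981.4 and q = 358.4.
ΔP = 981.4 − 701 = +280.4.

+280.4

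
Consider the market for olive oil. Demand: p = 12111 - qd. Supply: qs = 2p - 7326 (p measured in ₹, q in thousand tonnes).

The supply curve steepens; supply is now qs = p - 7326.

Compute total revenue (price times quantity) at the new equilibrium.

23251511.25

Before the shock: 12111 - p = 2p - 7326 ⇒ 19437 = 3p ⇒ p = 6479, q = 5632.
After the shift, demand is qd = 12111 - p and supply is qs = p - 7326.
Clearing the new market: 12111 - p = p - 7326, so p = 9718.5 and q = 2392.5.
New expenditure = 9718.5 × 2392.5 = 23251511.25.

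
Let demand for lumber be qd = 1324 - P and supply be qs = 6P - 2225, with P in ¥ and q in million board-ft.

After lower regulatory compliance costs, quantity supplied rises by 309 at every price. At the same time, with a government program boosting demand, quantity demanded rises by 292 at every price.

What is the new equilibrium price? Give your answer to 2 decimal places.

Solve the original market: 1324 - P = 6P - 2225, hence P = 507 and q = 817.
After the shift, demand is qd = 1616 - P and supply is qs = 6P - 1916.
New equilibrium: 1616 - P = 6P - 1916 ⇒ 3532 = 7P ⇒ P = 3532/7 ≈ 504.5714, q = 7780/7 ≈ 1111.4286.

504.57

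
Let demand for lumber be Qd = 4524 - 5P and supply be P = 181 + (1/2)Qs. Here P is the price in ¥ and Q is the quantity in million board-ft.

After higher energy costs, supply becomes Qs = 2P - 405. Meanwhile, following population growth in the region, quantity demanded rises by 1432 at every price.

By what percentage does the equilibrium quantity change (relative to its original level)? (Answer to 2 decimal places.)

+36.60

Solve the original market: 4524 - 5P = 2P - 362, hence P = 698 and Q = 1034.
With the change applied: demand Qd = 5956 - 5P, supply Qs = 2P - 405.
New equilibrium: 5956 - 5P = 2P - 405 ⇒ 6361 = 7P ⇒ P = 6361/7 ≈ 908.7143, Q = 9887/7 ≈ 1412.4286.
%ΔQ = (1412.4286 − 1034) / 1034 × 100 = +36.60%.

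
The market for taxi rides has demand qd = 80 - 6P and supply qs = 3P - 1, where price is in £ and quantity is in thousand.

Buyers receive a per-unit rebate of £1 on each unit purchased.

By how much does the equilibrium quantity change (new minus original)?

+2

Before the shock: 80 - 6P = 3P - 1 ⇒ 81 = 9P ⇒ P = 9, q = 26.
Since buyers' out-of-pocket price is the market price minus the rebate, the effective demand curve becomes qd = 86 - 6P.
Equate the new curves: 86 - 6P = 3P - 1, giving 87 = 9P, P = 29/3 ≈ 9.6667, q = 28.
Δq = 28 − 26 = +2.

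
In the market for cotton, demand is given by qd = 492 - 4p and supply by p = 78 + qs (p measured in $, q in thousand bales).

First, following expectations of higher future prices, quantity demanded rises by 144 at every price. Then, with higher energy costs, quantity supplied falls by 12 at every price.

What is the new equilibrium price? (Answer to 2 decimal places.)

145.20

Initially, 492 - 4p = p - 78, so 570 = 5p and p = 114, q = 36.
After the shift, demand is qd = 636 - 4p and supply is qs = p - 90.
Clearing the new market: 636 - 4p = p - 90, so p = 145.2 and q = 55.2.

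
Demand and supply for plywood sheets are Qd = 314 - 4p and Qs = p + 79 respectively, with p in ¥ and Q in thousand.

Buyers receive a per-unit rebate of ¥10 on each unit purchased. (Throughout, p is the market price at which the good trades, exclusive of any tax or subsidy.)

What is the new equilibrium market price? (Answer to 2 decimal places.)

55.00

Initially, 314 - 4p = p + 79, so 235 = 5p and p = 47, Q = 126.
Since buyers' out-of-pocket price is the market price minus the rebate, the effective demand curve becomes Qd = 354 - 4p.
Setting them equal: 354 - 4p = p + 79 → 275 = 5p, so p = 55 and Q = 134.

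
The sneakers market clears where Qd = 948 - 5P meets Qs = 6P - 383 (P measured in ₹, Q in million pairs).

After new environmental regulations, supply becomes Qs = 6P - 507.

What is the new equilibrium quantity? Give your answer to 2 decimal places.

Before the shock: 948 - 5P = 6P - 383 ⇒ 1331 = 11P ⇒ P = 121, Q = 343.
With the change applied: demand Qd = 948 - 5P, supply Qs = 6P - 507.
Clearing the new market: 948 - 5P = 6P - 507, so P = 1455/11 ≈ 132.2727 and Q = 3153/11 ≈ 286.6364.

286.64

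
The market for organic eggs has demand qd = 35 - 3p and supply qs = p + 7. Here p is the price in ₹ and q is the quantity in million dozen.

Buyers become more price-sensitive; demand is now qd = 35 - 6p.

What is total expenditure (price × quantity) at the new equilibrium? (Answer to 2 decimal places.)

Solve the original market: 35 - 3p = p + 7, hence p = 7 and q = 14.
With the change applied: demand qd = 35 - 6p, supply qs = p + 7.
New equilibrium: 35 - 6p = p + 7 ⇒ 28 = 7p ⇒ p = 4, q = 11.
New expenditure = 4 × 11 = 44.00.

44.00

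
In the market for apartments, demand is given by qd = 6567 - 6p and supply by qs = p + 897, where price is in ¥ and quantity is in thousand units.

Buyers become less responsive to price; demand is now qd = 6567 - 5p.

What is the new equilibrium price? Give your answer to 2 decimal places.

Original equilibrium: 6567 - 6p = p + 897 gives 5670 = 7p, so p = 810 and q = 1707.
The new curves are qd = 6567 - 5p (demand) and qs = p + 897 (supply).
Setting them equal: 6567 - 5p = p + 897 → 5670 = 6p, so p = 945 and q = 1842.

945.00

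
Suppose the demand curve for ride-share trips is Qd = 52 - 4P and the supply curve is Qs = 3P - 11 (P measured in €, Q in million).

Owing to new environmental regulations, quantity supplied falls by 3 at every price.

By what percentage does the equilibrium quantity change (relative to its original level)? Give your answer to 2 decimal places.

Before the shock: 52 - 4P = 3P - 11 ⇒ 63 = 7P ⇒ P = 9, Q = 16.
With the change applied: demand Qd = 52 - 4P, supply Qs = 3P - 14.
Clearing the new market: 52 - 4P = 3P - 14, so P = 66/7 ≈ 9.4286 and Q = 100/7 ≈ 14.2857.
%ΔQ = (14.2857 − 16) / 16 × 100 = -10.71%.

-10.71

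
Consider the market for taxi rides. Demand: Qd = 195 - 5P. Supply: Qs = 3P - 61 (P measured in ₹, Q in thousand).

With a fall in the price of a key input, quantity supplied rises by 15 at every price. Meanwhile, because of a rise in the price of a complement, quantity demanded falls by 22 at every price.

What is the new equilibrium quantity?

Solve the original market: 195 - 5P = 3P - 61, hence P = 32 and Q = 35.
After the shift, demand is Qd = 173 - 5P and supply is Qs = 3P - 46.
Setting them equal: 173 - 5P = 3P - 46 → 219 = 8P, so P = 27.375 and Q = 36.125.

36.125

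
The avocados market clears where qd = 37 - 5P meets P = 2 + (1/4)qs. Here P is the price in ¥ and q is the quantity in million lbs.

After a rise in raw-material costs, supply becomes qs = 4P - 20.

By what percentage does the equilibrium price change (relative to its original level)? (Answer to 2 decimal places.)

+26.67

Before the shock: 37 - 5P = 4P - 8 ⇒ 45 = 9P ⇒ P = 5, q = 12.
After the shift, demand is qd = 37 - 5P and supply is qs = 4P - 20.
Equate the new curves: 37 - 5P = 4P - 20, giving 57 = 9P, P = 19/3 ≈ 6.3333, q = 16/3 ≈ 5.3333.
%ΔP = (6.3333 − 5) / 5 × 100 = +26.67%.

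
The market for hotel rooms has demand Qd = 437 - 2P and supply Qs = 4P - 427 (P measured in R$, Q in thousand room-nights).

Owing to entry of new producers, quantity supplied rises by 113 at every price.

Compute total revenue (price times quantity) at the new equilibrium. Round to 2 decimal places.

23364.44

Solve the original market: 437 - 2P = 4P - 427, hence P = 144 and Q = 149.
With the change applied: demand Qd = 437 - 2P, supply Qs = 4P - 314.
New equilibrium: 437 - 2P = 4P - 314 ⇒ 751 = 6P ⇒ P = 751/6 ≈ 125.1667, Q = 560/3 ≈ 186.6667.
New expenditure = 125.1667 × 186.6667 = 23364.44.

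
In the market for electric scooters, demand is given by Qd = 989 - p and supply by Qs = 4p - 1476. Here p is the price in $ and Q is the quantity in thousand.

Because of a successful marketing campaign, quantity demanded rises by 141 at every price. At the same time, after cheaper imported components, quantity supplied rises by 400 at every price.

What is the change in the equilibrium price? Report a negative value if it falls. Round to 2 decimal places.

-51.80

Initially, 989 - p = 4p - 1476, so 2465 = 5p and p = 493, Q = 496.
The new curves are Qd = 1130 - p (demand) and Qs = 4p - 1076 (supply).
Clearing the new market: 1130 - p = 4p - 1076, so p = 441.2 and Q = 688.8.
Δp = 441.2 − 493 = -51.80.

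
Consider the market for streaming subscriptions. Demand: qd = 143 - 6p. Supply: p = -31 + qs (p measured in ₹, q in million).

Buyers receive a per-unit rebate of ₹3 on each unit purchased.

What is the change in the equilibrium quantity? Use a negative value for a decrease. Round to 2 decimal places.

Original equilibrium: 143 - 6p = p + 31 gives 112 = 7p, so p = 16 and q = 47.
Since buyers' out-of-pocket price is the market price minus the rebate, the effective demand curve becomes qd = 161 - 6p.
New equilibrium: 161 - 6p = p + 31 ⇒ 130 = 7p ⇒ p = 130/7 ≈ 18.5714, q = 347/7 ≈ 49.5714.
Δq = 49.5714 − 47 = +2.57.

+2.57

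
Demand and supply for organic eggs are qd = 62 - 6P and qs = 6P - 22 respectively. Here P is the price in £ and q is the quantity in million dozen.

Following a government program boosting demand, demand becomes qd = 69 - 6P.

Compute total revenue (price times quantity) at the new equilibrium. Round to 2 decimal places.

178.21

Original equilibrium: 62 - 6P = 6P - 22 gives 84 = 12P, so P = 7 and q = 20.
With the change applied: demand qd = 69 - 6P, supply qs = 6P - 22.
Clearing the new market: 69 - 6P = 6P - 22, so P = 91/12 ≈ 7.5833 and q = 23.5.
New expenditure = 7.5833 × 23.5 = 178.21.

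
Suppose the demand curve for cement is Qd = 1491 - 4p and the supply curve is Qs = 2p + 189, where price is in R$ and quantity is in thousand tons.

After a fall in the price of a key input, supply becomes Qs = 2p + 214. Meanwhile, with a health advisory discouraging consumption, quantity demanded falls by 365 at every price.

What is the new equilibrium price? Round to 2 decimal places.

152.00

Before the shock: 1491 - 4p = 2p + 189 ⇒ 1302 = 6p ⇒ p = 217, Q = 623.
The shock moves the curves to Qd = 1126 - 4p and Qs = 2p + 214.
New equilibrium: 1126 - 4p = 2p + 214 ⇒ 912 = 6p ⇒ p = 152, Q = 518.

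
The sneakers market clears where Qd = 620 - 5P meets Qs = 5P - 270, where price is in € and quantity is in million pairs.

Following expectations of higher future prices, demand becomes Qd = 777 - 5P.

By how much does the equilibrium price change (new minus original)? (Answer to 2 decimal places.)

Initially, 620 - 5P = 5P - 270, so 890 = 10P and P = 89, Q = 175.
The shock moves the curves to Qd = 777 - 5P and Qs = 5P - 270.
Equate the new curves: 777 - 5P = 5P - 270, giving 1047 = 10P, P = 104.7, Q = 253.5.
ΔP = 104.7 − 89 = +15.70.

+15.70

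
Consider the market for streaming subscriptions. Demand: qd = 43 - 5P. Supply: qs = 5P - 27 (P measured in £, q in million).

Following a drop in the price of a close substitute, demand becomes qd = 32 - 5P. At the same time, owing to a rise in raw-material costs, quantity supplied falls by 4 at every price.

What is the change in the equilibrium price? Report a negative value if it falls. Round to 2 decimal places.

-0.70

Initially, 43 - 5P = 5P - 27, so 70 = 10P and P = 7, q = 8.
The new curves are qd = 32 - 5P (demand) and qs = 5P - 31 (supply).
Equate the new curves: 32 - 5P = 5P - 31, giving 63 = 10P, P = 6.3, q = 0.5.
ΔP = 6.3 − 7 = -0.70.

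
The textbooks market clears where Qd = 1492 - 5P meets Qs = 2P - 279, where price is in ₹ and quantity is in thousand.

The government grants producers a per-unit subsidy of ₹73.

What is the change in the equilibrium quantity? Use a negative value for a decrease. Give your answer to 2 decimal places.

+104.29

Before the shock: 1492 - 5P = 2P - 279 ⇒ 1771 = 7P ⇒ P = 253, Q = 227.
Since sellers receive the price plus the subsidy, the effective supply curve becomes Qs = 2P - 133.
Equate the new curves: 1492 - 5P = 2P - 133, giving 1625 = 7P, P = 1625/7 ≈ 232.1429, Q = 2319/7 ≈ 331.2857.
ΔQ = 331.2857 − 227 = +104.29.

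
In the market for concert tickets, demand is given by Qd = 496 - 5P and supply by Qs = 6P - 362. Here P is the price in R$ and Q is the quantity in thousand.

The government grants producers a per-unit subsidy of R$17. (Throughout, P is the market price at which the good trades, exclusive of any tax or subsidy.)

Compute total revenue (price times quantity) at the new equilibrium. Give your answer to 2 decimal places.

10471.54

Before the shock: 496 - 5P = 6P - 362 ⇒ 858 = 11P ⇒ P = 78, Q = 106.
Since sellers receive the price plus the subsidy, the effective supply curve becomes Qs = 6P - 260.
Setting them equal: 496 - 5P = 6P - 260 → 756 = 11P, so P = 756/11 ≈ 68.7273 and Q = 1676/11 ≈ 152.3636.
New expenditure = 68.7273 × 152.3636 = 10471.54.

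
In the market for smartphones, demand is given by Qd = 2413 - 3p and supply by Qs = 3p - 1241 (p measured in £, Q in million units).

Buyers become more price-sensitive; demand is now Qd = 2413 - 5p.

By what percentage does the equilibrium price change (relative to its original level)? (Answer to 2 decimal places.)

Initially, 2413 - 3p = 3p - 1241, so 3654 = 6p and p = 609, Q = 586.
The new curves are Qd = 2413 - 5p (demand) and Qs = 3p - 1241 (supply).
Equate the new curves: 2413 - 5p = 3p - 1241, giving 3654 = 8p, p = 456.75, Q = 129.25.
%Δp = (456.75 − 609) / 609 × 100 = -25.00%.

-25.00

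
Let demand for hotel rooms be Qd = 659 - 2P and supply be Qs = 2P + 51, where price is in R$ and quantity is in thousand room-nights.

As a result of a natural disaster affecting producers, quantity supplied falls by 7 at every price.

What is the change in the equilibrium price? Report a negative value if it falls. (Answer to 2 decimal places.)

+1.75

Solve the original market: 659 - 2P = 2P + 51, hence P = 152 and Q = 355.
The new curves are Qd = 659 - 2P (demand) and Qs = 2P + 44 (supply).
Setting them equal: 659 - 2P = 2P + 44 → 615 = 4P, so P = 153.75 and Q = 351.5.
ΔP = 153.75 − 152 = +1.75.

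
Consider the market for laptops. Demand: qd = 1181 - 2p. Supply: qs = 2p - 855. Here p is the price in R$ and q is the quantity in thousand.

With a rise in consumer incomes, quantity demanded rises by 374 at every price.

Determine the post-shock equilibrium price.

Before the shock: 1181 - 2p = 2p - 855 ⇒ 2036 = 4p ⇒ p = 509, q = 163.
After the shift, demand is qd = 1555 - 2p and supply is qs = 2p - 855.
New equilibrium: 1555 - 2p = 2p - 855 ⇒ 2410 = 4p ⇒ p = 602.5, q = 350.

602.5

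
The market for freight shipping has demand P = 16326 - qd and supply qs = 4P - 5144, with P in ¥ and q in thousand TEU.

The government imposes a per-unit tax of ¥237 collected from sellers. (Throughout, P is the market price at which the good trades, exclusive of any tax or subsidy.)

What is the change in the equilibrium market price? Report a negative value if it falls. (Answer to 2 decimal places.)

+189.60

Initially, 16326 - P = 4P - 5144, so 21470 = 5P and P = 4294, q = 12032.
Since sellers keep the price net of the tax, the effective supply curve becomes qs = 4P - 6092.
Equate the new curves: 16326 - P = 4P - 6092, giving 22418 = 5P, P = 4483.6, q = 11842.4.
ΔP = 4483.6 − 4294 = +189.60.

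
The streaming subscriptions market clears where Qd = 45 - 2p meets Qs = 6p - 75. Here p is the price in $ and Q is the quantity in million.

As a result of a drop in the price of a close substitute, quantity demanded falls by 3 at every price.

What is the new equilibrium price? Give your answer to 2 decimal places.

Solve the original market: 45 - 2p = 6p - 75, hence p = 15 and Q = 15.
After the shift, demand is Qd = 42 - 2p and supply is Qs = 6p - 75.
Setting them equal: 42 - 2p = 6p - 75 → 117 = 8p, so p = 14.625 and Q = 12.75.

14.63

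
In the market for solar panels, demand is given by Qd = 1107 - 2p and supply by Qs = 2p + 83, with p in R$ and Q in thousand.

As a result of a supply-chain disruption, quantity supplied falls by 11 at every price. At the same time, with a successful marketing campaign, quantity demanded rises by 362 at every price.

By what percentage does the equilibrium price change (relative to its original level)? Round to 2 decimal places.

Initially, 1107 - 2p = 2p + 83, so 1024 = 4p and p = 256, Q = 595.
With the change applied: demand Qd = 1469 - 2p, supply Qs = 2p + 72.
Equate the new curves: 1469 - 2p = 2p + 72, giving 1397 = 4p, p = 349.25, Q = 770.5.
%Δp = (349.25 − 256) / 256 × 100 = +36.43%.

+36.43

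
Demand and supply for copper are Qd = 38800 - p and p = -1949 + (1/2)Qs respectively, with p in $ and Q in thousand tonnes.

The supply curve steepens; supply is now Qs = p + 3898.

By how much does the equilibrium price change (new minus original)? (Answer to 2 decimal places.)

+5817.00

Initially, 38800 - p = 2p + 3898, so 34902 = 3p and p = 11634, Q = 27166.
With the change applied: demand Qd = 38800 - p, supply Qs = p + 3898.
Setting them equal: 38800 - p = p + 3898 → 34902 = 2p, so p = 17451 and Q = 21349.
Δp = 17451 − 11634 = +5817.00.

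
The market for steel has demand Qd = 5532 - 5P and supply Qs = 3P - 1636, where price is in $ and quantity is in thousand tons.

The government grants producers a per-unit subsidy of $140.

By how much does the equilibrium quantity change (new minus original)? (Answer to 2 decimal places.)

+262.50

Original equilibrium: 5532 - 5P = 3P - 1636 gives 7168 = 8P, so P = 896 and Q = 1052.
Since sellers receive the price plus the subsidy, the effective supply curve becomes Qs = 3P - 1216.
Equate the new curves: 5532 - 5P = 3P - 1216, giving 6748 = 8P, P = 843.5, Q = 1314.5.
ΔQ = 1314.5 − 1052 = +262.50.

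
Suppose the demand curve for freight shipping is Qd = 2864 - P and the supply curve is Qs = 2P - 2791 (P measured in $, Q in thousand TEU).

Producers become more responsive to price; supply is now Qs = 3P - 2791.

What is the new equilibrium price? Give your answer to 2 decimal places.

Solve the original market: 2864 - P = 2P - 2791, hence P = 1885 and Q = 979.
After the shift, demand is Qd = 2864 - P and supply is Qs = 3P - 2791.
Equate the new curves: 2864 - P = 3P - 2791, giving 5655 = 4P, P = 1413.75, Q = 1450.25.

1413.75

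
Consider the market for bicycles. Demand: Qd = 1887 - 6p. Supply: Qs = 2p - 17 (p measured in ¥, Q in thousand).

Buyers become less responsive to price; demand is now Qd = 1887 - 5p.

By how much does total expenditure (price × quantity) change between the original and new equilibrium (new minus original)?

+34102

Initially, 1887 - 6p = 2p - 17, so 1904 = 8p and p = 238, Q = 459.
The new curves are Qd = 1887 - 5p (demand) and Qs = 2p - 17 (supply).
Setting them equal: 1887 - 5p = 2p - 17 → 1904 = 7p, so p = 272 and Q = 527.
Expenditure moves from 238×459 = 109242 to 272×527 = 143344; change = +34102.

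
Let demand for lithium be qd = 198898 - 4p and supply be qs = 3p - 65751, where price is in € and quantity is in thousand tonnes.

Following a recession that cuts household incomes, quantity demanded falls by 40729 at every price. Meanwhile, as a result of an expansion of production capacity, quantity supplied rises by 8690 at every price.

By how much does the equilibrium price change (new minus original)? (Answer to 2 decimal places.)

Before the shock: 198898 - 4p = 3p - 65751 ⇒ 264649 = 7p ⇒ p = 37807, q = 47670.
The shock moves the curves to qd = 158169 - 4p and qs = 3p - 57061.
Clearing the new market: 158169 - 4p = 3p - 57061, so p = 215230/7 ≈ 30747.1429 and q = 246263/7 ≈ 35180.4286.
Δp = 30747.1429 − 37807 = -7059.86.

-7059.86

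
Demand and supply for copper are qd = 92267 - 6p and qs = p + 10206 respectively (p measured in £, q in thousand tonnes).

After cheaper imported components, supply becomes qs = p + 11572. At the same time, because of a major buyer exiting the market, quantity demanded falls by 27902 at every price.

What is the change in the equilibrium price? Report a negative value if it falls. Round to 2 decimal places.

-4181.14

Solve the original market: 92267 - 6p = p + 10206, hence p = 11723 and q = 21929.
The new curves are qd = 64365 - 6p (demand) and qs = p + 11572 (supply).
Equate the new curves: 64365 - 6p = p + 11572, giving 52793 = 7p, p = 52793/7 ≈ 7541.8571, q = 133797/7 ≈ 19113.8571.
Δp = 7541.8571 − 11723 = -4181.14.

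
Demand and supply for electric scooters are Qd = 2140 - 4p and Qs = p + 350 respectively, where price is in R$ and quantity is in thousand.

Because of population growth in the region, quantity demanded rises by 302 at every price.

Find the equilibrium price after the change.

Initially, 2140 - 4p = p + 350, so 1790 = 5p and p = 358, Q = 708.
The new curves are Qd = 2442 - 4p (demand) and Qs = p + 350 (supply).
Equate the new curves: 2442 - 4p = p + 350, giving 2092 = 5p, p = 418.4, Q = 768.4.

418.4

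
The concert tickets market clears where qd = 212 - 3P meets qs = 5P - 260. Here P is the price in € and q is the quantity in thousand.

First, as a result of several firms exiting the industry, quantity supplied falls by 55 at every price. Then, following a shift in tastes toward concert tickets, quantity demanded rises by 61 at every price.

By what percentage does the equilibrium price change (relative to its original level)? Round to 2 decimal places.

Initially, 212 - 3P = 5P - 260, so 472 = 8P and P = 59, q = 35.
The new curves are qd = 273 - 3P (demand) and qs = 5P - 315 (supply).
Clearing the new market: 273 - 3P = 5P - 315, so P = 73.5 and q = 52.5.
%ΔP = (73.5 − 59) / 59 × 100 = +24.58%.

+24.58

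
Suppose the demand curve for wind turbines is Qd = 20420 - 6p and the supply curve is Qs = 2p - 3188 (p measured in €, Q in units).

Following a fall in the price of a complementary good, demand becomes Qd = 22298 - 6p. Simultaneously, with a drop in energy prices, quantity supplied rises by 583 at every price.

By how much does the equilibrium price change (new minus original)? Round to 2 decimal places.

Initially, 20420 - 6p = 2p - 3188, so 23608 = 8p and p = 2951, Q = 2714.
The shock moves the curves to Qd = 22298 - 6p and Qs = 2p - 2605.
New equilibrium: 22298 - 6p = 2p - 2605 ⇒ 24903 = 8p ⇒ p = 3112.875, Q = 3620.75.
Δp = 3112.875 − 2951 = +161.88.

+161.88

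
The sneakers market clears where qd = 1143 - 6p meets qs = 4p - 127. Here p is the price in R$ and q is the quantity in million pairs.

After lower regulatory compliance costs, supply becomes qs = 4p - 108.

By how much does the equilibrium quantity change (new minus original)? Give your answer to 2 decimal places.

Initially, 1143 - 6p = 4p - 127, so 1270 = 10p and p = 127, q = 381.
After the shift, demand is qd = 1143 - 6p and supply is qs = 4p - 108.
Clearing the new market: 1143 - 6p = 4p - 108, so p = 125.1 and q = 392.4.
Δq = 392.4 − 381 = +11.40.

+11.40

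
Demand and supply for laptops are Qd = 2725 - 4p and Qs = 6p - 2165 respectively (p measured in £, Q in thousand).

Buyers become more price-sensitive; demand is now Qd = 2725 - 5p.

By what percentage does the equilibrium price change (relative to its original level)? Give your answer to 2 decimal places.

Solve the original market: 2725 - 4p = 6p - 2165, hence p = 489 and Q = 769.
The new curves are Qd = 2725 - 5p (demand) and Qs = 6p - 2165 (supply).
Setting them equal: 2725 - 5p = 6p - 2165 → 4890 = 11p, so p = 4890/11 ≈ 444.5455 and Q = 5525/11 ≈ 502.2727.
%Δp = (444.5455 − 489) / 489 × 100 = -9.09%.

-9.09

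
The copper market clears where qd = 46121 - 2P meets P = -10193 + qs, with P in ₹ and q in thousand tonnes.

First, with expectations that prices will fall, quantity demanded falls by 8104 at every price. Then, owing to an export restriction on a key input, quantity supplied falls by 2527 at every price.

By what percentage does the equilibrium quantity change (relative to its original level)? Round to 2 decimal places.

-19.78

Initially, 46121 - 2P = P + 10193, so 35928 = 3P and P = 11976, q = 22169.
The new curves are qd = 38017 - 2P (demand) and qs = P + 7666 (supply).
Equate the new curves: 38017 - 2P = P + 7666, giving 30351 = 3P, P = 10117, q = 17783.
%Δq = (17783 − 22169) / 22169 × 100 = -19.78%.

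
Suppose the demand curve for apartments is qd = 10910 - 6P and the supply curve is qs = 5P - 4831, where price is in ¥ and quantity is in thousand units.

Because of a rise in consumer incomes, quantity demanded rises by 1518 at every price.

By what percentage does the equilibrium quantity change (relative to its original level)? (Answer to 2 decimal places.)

Solve the original market: 10910 - 6P = 5P - 4831, hence P = 1431 and q = 2324.
The new curves are qd = 12428 - 6P (demand) and qs = 5P - 4831 (supply).
Setting them equal: 12428 - 6P = 5P - 4831 → 17259 = 11P, so P = 1569 and q = 3014.
%Δq = (3014 − 2324) / 2324 × 100 = +29.69%.

+29.69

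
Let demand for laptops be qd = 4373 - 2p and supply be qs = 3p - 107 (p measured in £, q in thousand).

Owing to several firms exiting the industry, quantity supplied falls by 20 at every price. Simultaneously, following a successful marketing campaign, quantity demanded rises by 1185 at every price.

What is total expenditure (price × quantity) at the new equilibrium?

Initially, 4373 - 2p = 3p - 107, so 4480 = 5p and p = 896, q = 2581.
The shock moves the curves to qd = 5558 - 2p and qs = 3p - 127.
Setting them equal: 5558 - 2p = 3p - 127 → 5685 = 5p, so p = 1137 and q = 3284.
New expenditure = 1137 × 3284 = 3733908.

3733908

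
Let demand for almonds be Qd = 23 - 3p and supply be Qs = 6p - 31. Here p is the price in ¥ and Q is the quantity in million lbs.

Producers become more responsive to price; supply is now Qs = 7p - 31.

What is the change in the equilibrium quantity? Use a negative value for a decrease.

+1.8

Initially, 23 - 3p = 6p - 31, so 54 = 9p and p = 6, Q = 5.
With the change applied: demand Qd = 23 - 3p, supply Qs = 7p - 31.
Clearing the new market: 23 - 3p = 7p - 31, so p = 5.4 and Q = 6.8.
ΔQ = 6.8 − 5 = +1.8.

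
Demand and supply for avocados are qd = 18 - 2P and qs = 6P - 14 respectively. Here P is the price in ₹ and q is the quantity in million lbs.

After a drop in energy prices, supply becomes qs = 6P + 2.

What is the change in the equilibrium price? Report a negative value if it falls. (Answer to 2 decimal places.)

-2.00

Initially, 18 - 2P = 6P - 14, so 32 = 8P and P = 4, q = 10.
After the shift, demand is qd = 18 - 2P and supply is qs = 6P + 2.
Equate the new curves: 18 - 2P = 6P + 2, giving 16 = 8P, P = 2, q = 14.
ΔP = 2 − 4 = -2.00.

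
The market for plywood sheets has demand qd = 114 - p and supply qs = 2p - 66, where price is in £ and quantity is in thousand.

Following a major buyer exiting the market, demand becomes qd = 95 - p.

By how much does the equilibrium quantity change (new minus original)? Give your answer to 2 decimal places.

-12.67

Before the shock: 114 - p = 2p - 66 ⇒ 180 = 3p ⇒ p = 60, q = 54.
The shock moves the curves to qd = 95 - p and qs = 2p - 66.
Setting them equal: 95 - p = 2p - 66 → 161 = 3p, so p = 161/3 ≈ 53.6667 and q = 124/3 ≈ 41.3333.
Δq = 41.3333 − 54 = -12.67.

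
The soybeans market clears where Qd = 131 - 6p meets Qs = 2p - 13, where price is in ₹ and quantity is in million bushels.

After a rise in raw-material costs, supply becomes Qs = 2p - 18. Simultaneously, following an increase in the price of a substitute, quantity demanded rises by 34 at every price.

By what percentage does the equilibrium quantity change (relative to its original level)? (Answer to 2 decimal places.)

Before the shock: 131 - 6p = 2p - 13 ⇒ 144 = 8p ⇒ p = 18, Q = 23.
With the change applied: demand Qd = 165 - 6p, supply Qs = 2p - 18.
Setting them equal: 165 - 6p = 2p - 18 → 183 = 8p, so p = 22.875 and Q = 27.75.
%ΔQ = (27.75 − 23) / 23 × 100 = +20.65%.

+20.65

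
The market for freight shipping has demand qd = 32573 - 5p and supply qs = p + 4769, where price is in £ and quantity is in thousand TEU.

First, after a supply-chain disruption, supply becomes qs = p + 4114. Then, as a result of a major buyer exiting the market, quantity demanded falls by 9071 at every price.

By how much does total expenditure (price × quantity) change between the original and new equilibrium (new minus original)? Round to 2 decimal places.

-19838281.56

Initially, 32573 - 5p = p + 4769, so 27804 = 6p and p = 4634, q = 9403.
The shock moves the curves to qd = 23502 - 5p and qs = p + 4114.
Clearing the new market: 23502 - 5p = p + 4114, so p = 9694/3 ≈ 3231.3333 and q = 22036/3 ≈ 7345.3333.
Expenditure moves from 4634×9403 = 43573502 to 3231.3333×7345.3333 = 23735220.4444; change = -19838281.56.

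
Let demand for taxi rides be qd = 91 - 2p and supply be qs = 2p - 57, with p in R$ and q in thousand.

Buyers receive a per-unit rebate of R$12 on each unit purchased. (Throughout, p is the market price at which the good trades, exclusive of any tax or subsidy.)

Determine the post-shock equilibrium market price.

43

Initially, 91 - 2p = 2p - 57, so 148 = 4p and p = 37, q = 17.
Since buyers' out-of-pocket price is the market price minus the rebate, the effective demand curve becomes qd = 115 - 2p.
Setting them equal: 115 - 2p = 2p - 57 → 172 = 4p, so p = 43 and q = 29.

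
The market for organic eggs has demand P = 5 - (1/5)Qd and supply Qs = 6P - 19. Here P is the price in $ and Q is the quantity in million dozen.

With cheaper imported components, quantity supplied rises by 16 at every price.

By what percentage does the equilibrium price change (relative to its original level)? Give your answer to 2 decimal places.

-36.36

Solve the original market: 25 - 5P = 6P - 19, hence P = 4 and Q = 5.
After the shift, demand is Qd = 25 - 5P and supply is Qs = 6P - 3.
Clearing the new market: 25 - 5P = 6P - 3, so P = 28/11 ≈ 2.5455 and Q = 135/11 ≈ 12.2727.
%ΔP = (2.5455 − 4) / 4 × 100 = -36.36%.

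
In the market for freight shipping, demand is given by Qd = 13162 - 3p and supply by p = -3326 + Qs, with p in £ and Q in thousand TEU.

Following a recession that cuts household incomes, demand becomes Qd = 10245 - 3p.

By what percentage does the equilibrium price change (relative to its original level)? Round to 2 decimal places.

Solve the original market: 13162 - 3p = p + 3326, hence p = 2459 and Q = 5785.
After the shift, demand is Qd = 10245 - 3p and supply is Qs = p + 3326.
Setting them equal: 10245 - 3p = p + 3326 → 6919 = 4p, so p = 1729.75 and Q = 5055.75.
%Δp = (1729.75 − 2459) / 2459 × 100 = -29.66%.

-29.66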